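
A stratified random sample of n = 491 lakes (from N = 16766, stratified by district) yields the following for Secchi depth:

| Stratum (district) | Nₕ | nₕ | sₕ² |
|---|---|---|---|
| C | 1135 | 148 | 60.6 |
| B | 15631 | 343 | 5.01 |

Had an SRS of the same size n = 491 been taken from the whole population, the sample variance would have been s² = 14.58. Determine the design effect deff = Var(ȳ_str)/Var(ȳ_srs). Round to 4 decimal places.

0.4874

Var(ȳ_str) = Σ Wₕ²(1−fₕ)sₕ²/nₕ with Wₕ = Nₕ/16766:
  C: (1135/16766)²·(1−148/1135)·60.6/148 = 0.0016317928
  B: (15631/16766)²·(1−343/15631)·5.01/343 = 0.012417155
  → Var(ȳ_str) = 0.014048948.
Var(ȳ_srs) = (1 − 491/16766)·14.58/491 = 0.028824884.
deff = 0.014048948 / 0.028824884 = 0.4874.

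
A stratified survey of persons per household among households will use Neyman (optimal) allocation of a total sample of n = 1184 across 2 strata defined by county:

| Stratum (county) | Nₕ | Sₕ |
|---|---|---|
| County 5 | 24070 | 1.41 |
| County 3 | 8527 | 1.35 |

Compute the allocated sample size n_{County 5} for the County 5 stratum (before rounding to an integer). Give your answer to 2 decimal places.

884.12

Neyman allocation: nₕ = n·NₕSₕ / Σⱼ NⱼSⱼ.
Σ NⱼSⱼ = 24070·1.41 + 8527·1.35 = 45450.15.
n_{County 5} = 1184·24070·1.41 / 45450.15 = 884.12.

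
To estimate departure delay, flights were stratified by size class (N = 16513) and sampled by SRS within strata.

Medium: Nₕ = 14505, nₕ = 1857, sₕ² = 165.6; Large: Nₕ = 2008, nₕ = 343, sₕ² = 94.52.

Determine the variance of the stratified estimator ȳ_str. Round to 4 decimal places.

Var(ȳ_str) = Σₕ Wₕ²(1 − fₕ)sₕ²/nₕ with Wₕ = Nₕ/N, N = 16513.
Medium: Wₕ = 0.87839884; term = 0.87839884²·(1 − 0.12802482)·165.6/1857 = 0.059997901.
Large: Wₕ = 0.12160116; term = 0.12160116²·(1 − 0.17081673)·94.52/343 = 0.0033787463.
Sum = 0.063376647.

0.0634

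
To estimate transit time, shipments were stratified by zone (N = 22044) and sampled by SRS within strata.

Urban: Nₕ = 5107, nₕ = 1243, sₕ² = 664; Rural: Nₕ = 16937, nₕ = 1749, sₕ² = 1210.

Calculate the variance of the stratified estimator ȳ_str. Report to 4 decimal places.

0.3879

Var(ȳ_str) = Σₕ Wₕ²(1 − fₕ)sₕ²/nₕ with Wₕ = Nₕ/N, N = 22044.
Urban: Wₕ = 0.23167302; term = 0.23167302²·(1 − 0.24339142)·664/1243 = 0.021692975.
Rural: Wₕ = 0.76832698; term = 0.76832698²·(1 − 0.10326504)·1210/1749 = 0.36622824.
Sum = 0.38792122.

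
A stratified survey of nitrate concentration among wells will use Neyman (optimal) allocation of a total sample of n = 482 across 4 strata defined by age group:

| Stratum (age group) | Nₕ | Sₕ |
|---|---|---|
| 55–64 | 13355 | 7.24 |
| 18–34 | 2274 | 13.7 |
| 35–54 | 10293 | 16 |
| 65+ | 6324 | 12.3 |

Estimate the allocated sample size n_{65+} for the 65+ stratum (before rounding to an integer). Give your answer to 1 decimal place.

101.2

Neyman allocation: nₕ = n·NₕSₕ / Σⱼ NⱼSⱼ.
Σ NⱼSⱼ = 13355·7.24 + 2274·13.7 + 10293·16 + 6324·12.3 = 370317.2.
n_{65+} = 482·6324·12.3 / 370317.2 = 101.2.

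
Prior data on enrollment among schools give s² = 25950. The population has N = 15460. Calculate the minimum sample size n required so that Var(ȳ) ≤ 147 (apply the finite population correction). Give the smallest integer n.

175

Without fpc, n₀ = s²/D = 25950/147 = 176.5306.
With fpc, (1 − n/N)·s²/n ≤ D requires n ≥ n₀/(1 + n₀/N) = 176.5306/(1 + 176.5306/15460) = 174.5376.
Rounding up, n = 175.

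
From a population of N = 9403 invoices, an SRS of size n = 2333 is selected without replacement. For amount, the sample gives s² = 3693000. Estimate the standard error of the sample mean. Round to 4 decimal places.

34.4992

Under SRS without replacement, Var(ȳ) = (1 − f)·s²/n with f = n/N = 2333/9403 = 0.24811230.
Var(ȳ) = (1 − 0.24811230)·3693000/2333 = 0.75188770·1582.9404 = 1190.1934.
SE(ȳ) = √(1190.1934) = 34.4992.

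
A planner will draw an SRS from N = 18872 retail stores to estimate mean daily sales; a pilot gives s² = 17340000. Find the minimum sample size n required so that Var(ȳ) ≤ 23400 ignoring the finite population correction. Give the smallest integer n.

742

Without fpc, n₀ = s²/D = 17340000/23400 = 741.0256.
Rounding up, n = 742.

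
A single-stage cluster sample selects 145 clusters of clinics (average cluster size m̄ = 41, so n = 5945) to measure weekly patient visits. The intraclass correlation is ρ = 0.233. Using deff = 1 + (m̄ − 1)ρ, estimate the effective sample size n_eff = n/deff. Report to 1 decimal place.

deff = 1 + (41 − 1)·0.233 = 1 + 9.32 = 10.32.
n_eff = 5945 / 10.32 = 576.1.

576.1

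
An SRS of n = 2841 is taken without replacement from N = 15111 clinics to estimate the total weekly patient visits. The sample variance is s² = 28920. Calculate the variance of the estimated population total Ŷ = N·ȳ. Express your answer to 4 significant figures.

Var(Ŷ) = N²·Var(ȳ) = N²·(1 − n/N)·s²/n.
f = 2841/15111 = 0.18800874; Var(ȳ) = 0.81199126·28920/2841 = 8.2656767.
Var(Ŷ) = 15111² · 8.2656767 = 1.8874038 × 10^9.

1.887 × 10^9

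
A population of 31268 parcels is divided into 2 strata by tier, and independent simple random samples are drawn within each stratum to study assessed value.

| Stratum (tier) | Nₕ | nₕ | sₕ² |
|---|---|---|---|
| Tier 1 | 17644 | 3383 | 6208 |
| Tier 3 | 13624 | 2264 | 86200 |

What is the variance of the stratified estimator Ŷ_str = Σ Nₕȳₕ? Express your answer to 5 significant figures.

6.3544 × 10^9

Var(Ŷ_str) = Σₕ Nₕ²(1 − fₕ)sₕ²/nₕ.
Tier 1: 17644²·(1 − 3383/17644)·6208/3383 = 4.6173919 × 10^8.
Tier 3: 13624²·(1 − 2264/13624)·86200/2264 = 5.8926929 × 10^9.
Sum = 6.3544321 × 10^9.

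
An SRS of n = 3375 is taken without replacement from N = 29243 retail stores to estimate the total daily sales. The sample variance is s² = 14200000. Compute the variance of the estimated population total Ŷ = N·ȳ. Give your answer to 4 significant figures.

Var(Ŷ) = N²·Var(ȳ) = N²·(1 − n/N)·s²/n.
f = 3375/29243 = 0.11541224; Var(ȳ) = 0.88458776·14200000/3375 = 3721.8211.
Var(Ŷ) = 29243² · 3721.8211 = 3.1827267 × 10^12.

3.183 × 10^12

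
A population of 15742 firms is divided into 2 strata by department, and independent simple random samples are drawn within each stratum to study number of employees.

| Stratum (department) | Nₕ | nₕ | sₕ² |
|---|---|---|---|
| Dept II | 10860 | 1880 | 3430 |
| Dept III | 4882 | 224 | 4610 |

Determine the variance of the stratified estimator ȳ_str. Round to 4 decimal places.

Var(ȳ_str) = Σₕ Wₕ²(1 − fₕ)sₕ²/nₕ with Wₕ = Nₕ/N, N = 15742.
Dept II: Wₕ = 0.68987422; term = 0.68987422²·(1 − 0.17311234)·3430/1880 = 0.71799698.
Dept III: Wₕ = 0.31012578; term = 0.31012578²·(1 − 0.04588283)·4610/224 = 1.8885581.
Sum = 2.6065551.

2.6066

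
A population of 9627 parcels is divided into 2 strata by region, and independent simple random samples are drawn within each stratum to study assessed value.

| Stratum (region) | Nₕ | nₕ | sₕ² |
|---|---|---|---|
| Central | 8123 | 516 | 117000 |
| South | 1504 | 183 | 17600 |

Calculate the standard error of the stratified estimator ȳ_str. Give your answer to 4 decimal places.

Var(ȳ_str) = Σₕ Wₕ²(1 − fₕ)sₕ²/nₕ with Wₕ = Nₕ/N, N = 9627.
Central: Wₕ = 0.84377272; term = 0.84377272²·(1 − 0.06352333)·117000/516 = 151.17643.
South: Wₕ = 0.15622728; term = 0.15622728²·(1 − 0.12167553)·17600/183 = 2.0617229.
Sum = 153.23815.
SE = √(153.23815) = 12.3789.

12.3789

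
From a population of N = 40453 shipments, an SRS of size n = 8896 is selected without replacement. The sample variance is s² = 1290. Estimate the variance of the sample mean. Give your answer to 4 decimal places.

0.1131

Under SRS without replacement, Var(ȳ) = (1 − f)·s²/n with f = n/N = 8896/40453 = 0.21990952.
Var(ȳ) = (1 − 0.21990952)·1290/8896 = 0.78009048·0.14500899 = 0.11312013.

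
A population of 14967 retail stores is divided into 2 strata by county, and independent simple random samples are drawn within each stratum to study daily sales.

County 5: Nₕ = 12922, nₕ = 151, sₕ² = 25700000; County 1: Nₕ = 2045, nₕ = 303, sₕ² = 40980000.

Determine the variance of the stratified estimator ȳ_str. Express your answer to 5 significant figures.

127530

Var(ȳ_str) = Σₕ Wₕ²(1 − fₕ)sₕ²/nₕ with Wₕ = Nₕ/N, N = 14967.
County 5: Wₕ = 0.86336607; term = 0.86336607²·(1 − 0.01168550)·25700000/151 = 125383.76.
County 1: Wₕ = 0.13663393; term = 0.13663393²·(1 − 0.14816626)·40980000/303 = 2150.8062.
Sum = 127534.57.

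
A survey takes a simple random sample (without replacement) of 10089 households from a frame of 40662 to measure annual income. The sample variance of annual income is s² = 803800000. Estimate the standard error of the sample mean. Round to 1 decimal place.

244.8

Under SRS without replacement, Var(ȳ) = (1 − f)·s²/n with f = n/N = 10089/40662 = 0.24811864.
Var(ȳ) = (1 − 0.24811864)·803800000/10089 = 0.75188136·79670.929 = 59903.087.
SE(ȳ) = √(59903.087) = 244.8.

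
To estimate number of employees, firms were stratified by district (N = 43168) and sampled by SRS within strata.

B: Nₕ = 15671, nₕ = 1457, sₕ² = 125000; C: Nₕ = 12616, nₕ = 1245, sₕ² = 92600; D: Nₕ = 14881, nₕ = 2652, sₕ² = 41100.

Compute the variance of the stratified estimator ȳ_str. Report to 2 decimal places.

Var(ȳ_str) = Σₕ Wₕ²(1 − fₕ)sₕ²/nₕ with Wₕ = Nₕ/N, N = 43168.
B: Wₕ = 0.36302354; term = 0.36302354²·(1 − 0.09297428)·125000/1457 = 10.255094.
C: Wₕ = 0.29225352; term = 0.29225352²·(1 − 0.09868421)·92600/1245 = 5.7258256.
D: Wₕ = 0.34472294; term = 0.34472294²·(1 − 0.17821383)·41100/2652 = 1.513448.
Sum = 17.494368.

17.49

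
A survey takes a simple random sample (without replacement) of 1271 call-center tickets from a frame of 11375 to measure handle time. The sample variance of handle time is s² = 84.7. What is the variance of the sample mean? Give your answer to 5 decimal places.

0.05919

Under SRS without replacement, Var(ȳ) = (1 − f)·s²/n with f = n/N = 1271/11375 = 0.11173626.
Var(ȳ) = (1 − 0.11173626)·84.7/1271 = 0.88826374·0.066640441 = 0.059194287.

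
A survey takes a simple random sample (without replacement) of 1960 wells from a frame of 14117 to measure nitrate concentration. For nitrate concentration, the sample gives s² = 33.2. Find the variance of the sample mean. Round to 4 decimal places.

Under SRS without replacement, Var(ȳ) = (1 − f)·s²/n with f = n/N = 1960/14117 = 0.13883970.
Var(ȳ) = (1 − 0.13883970)·33.2/1960 = 0.86116030·0.016938776 = 0.014587001.

0.0146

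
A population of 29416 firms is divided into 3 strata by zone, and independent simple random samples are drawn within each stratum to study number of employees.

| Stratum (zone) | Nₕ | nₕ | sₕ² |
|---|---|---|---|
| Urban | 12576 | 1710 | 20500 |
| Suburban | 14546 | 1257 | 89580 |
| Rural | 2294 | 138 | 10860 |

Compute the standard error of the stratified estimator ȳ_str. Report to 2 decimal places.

Var(ȳ_str) = Σₕ Wₕ²(1 − fₕ)sₕ²/nₕ with Wₕ = Nₕ/N, N = 29416.
Urban: Wₕ = 0.42752244; term = 0.42752244²·(1 − 0.13597328)·20500/1710 = 1.8932272.
Suburban: Wₕ = 0.49449279; term = 0.49449279²·(1 − 0.08641551)·89580/1257 = 15.92005.
Rural: Wₕ = 0.07798477; term = 0.07798477²·(1 − 0.06015693)·10860/138 = 0.44980645.
Sum = 18.263084.
SE = √(18.263084) = 4.27.

4.27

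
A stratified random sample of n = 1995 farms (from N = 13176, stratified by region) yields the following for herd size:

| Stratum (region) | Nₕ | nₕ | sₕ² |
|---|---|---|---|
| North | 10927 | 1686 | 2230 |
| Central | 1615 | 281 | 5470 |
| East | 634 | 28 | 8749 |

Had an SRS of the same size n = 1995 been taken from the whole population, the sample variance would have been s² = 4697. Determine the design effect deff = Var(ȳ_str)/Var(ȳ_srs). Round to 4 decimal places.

Var(ȳ_str) = Σ Wₕ²(1−fₕ)sₕ²/nₕ with Wₕ = Nₕ/13176:
  North: (10927/13176)²·(1−1686/10927)·2230/1686 = 0.76930762
  Central: (1615/13176)²·(1−281/1615)·5470/281 = 0.24156955
  East: (634/13176)²·(1−28/634)·8749/28 = 0.69150463
  → Var(ȳ_str) = 1.7023818.
Var(ȳ_srs) = (1 − 1995/13176)·4697/1995 = 1.9979045.
deff = 1.7023818 / 1.9979045 = 0.8521.

0.8521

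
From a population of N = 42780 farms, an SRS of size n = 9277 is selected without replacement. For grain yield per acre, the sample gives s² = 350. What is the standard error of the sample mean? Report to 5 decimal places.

0.17189

Under SRS without replacement, Var(ȳ) = (1 − f)·s²/n with f = n/N = 9277/42780 = 0.21685367.
Var(ȳ) = (1 − 0.21685367)·350/9277 = 0.78314633·0.037727714 = 0.029546321.
SE(ȳ) = √(0.029546321) = 0.17189.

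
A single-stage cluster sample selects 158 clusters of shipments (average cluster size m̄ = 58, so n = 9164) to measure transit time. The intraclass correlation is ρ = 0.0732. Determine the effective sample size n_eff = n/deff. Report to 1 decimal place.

deff = 1 + (58 − 1)·0.0732 = 1 + 4.1724 = 5.1724.
n_eff = 9164 / 5.1724 = 1771.7.

1771.7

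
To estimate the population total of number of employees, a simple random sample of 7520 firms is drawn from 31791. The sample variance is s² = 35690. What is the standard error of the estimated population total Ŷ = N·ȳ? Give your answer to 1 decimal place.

60514.6

Var(Ŷ) = N²·Var(ȳ) = N²·(1 − n/N)·s²/n.
f = 7520/31791 = 0.23654493; Var(ȳ) = 0.76345507·35690/7520 = 3.6233659.
Var(Ŷ) = 31791² · 3.6233659 = 3.6620188 × 10^9.
SE(Ŷ) = √(3.6620188 × 10^9) = 60514.6.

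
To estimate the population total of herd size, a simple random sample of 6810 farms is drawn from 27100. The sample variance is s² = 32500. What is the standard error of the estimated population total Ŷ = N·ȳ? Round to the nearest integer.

Var(Ŷ) = N²·Var(ȳ) = N²·(1 − n/N)·s²/n.
f = 6810/27100 = 0.25129151; Var(ȳ) = 0.74870849·32500/6810 = 3.5731315.
Var(Ŷ) = 27100² · 3.5731315 = 2.6241435 × 10^9.
SE(Ŷ) = √(2.6241435 × 10^9) = 51226.

51226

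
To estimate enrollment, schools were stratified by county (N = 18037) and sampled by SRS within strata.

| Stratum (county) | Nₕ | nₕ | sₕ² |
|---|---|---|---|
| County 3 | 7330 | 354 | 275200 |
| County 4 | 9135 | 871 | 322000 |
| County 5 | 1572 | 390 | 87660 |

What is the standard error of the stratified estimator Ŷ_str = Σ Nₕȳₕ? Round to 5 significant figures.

Var(Ŷ_str) = Σₕ Nₕ²(1 − fₕ)sₕ²/nₕ.
County 3: 7330²·(1 − 354/7330)·275200/354 = 3.9751692 × 10^10.
County 4: 9135²·(1 − 871/9135)·322000/871 = 2.7908505 × 10^10.
County 5: 1572²·(1 − 390/1572)·87660/390 = 4.1764461 × 10^8.
Sum = 6.8077842 × 10^10.
SE = √(6.8077842 × 10^10) = 260920.

260920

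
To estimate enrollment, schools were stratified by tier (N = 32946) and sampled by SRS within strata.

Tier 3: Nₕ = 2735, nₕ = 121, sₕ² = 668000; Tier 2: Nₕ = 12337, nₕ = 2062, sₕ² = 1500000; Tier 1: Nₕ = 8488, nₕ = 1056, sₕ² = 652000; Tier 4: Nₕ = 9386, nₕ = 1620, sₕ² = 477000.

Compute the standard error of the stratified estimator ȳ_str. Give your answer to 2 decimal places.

Var(ȳ_str) = Σₕ Wₕ²(1 − fₕ)sₕ²/nₕ with Wₕ = Nₕ/N, N = 32946.
Tier 3: Wₕ = 0.08301463; term = 0.08301463²·(1 − 0.04424132)·668000/121 = 36.362072.
Tier 2: Wₕ = 0.37446124; term = 0.37446124²·(1 − 0.16713950)·1500000/2062 = 84.954934.
Tier 1: Wₕ = 0.25763370; term = 0.25763370²·(1 − 0.12441093)·652000/1056 = 35.883051.
Tier 4: Wₕ = 0.28489043; term = 0.28489043²·(1 − 0.17259749)·477000/1620 = 19.773152.
Sum = 176.97321.
SE = √(176.97321) = 13.30.

13.30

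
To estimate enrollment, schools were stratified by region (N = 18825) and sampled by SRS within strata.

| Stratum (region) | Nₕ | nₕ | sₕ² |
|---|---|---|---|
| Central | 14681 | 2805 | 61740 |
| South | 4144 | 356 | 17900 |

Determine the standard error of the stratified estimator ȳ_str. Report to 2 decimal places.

3.61

Var(ȳ_str) = Σₕ Wₕ²(1 − fₕ)sₕ²/nₕ with Wₕ = Nₕ/N, N = 18825.
Central: Wₕ = 0.77986720; term = 0.77986720²·(1 − 0.19106328)·61740/2805 = 10.829032.
South: Wₕ = 0.22013280; term = 0.22013280²·(1 − 0.08590734)·17900/356 = 2.2272183.
Sum = 13.05625.
SE = √(13.05625) = 3.61.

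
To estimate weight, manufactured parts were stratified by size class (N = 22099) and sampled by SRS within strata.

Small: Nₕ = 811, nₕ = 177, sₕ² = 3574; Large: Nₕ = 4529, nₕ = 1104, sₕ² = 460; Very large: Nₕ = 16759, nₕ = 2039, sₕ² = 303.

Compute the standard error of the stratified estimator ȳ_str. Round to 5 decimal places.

Var(ȳ_str) = Σₕ Wₕ²(1 − fₕ)sₕ²/nₕ with Wₕ = Nₕ/N, N = 22099.
Small: Wₕ = 0.03669849; term = 0.03669849²·(1 − 0.21824908)·3574/177 = 0.021259162.
Large: Wₕ = 0.20494140; term = 0.20494140²·(1 − 0.24376242)·460/1104 = 0.013234466.
Very large: Wₕ = 0.75836011; term = 0.75836011²·(1 − 0.12166597)·303/2039 = 0.075064755.
Sum = 0.10955838.
SE = √(0.10955838) = 0.33100.

0.33100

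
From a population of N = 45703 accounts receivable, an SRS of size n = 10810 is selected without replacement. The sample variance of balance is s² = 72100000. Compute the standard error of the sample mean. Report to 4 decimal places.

Under SRS without replacement, Var(ȳ) = (1 − f)·s²/n with f = n/N = 10810/45703 = 0.23652714.
Var(ȳ) = (1 − 0.23652714)·72100000/10810 = 0.76347286·6669.7502 = 5092.1733.
SE(ȳ) = √(5092.1733) = 71.3595.

71.3595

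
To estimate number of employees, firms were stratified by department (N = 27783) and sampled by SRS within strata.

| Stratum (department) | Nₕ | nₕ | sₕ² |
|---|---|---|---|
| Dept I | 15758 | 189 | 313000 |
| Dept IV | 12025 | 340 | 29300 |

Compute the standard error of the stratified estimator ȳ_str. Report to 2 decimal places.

Var(ȳ_str) = Σₕ Wₕ²(1 − fₕ)sₕ²/nₕ with Wₕ = Nₕ/N, N = 27783.
Dept I: Wₕ = 0.56718137; term = 0.56718137²·(1 − 0.01199391)·313000/189 = 526.36387.
Dept IV: Wₕ = 0.43281863; term = 0.43281863²·(1 − 0.02827443)·29300/340 = 15.687156.
Sum = 542.05103.
SE = √(542.05103) = 23.28.

23.28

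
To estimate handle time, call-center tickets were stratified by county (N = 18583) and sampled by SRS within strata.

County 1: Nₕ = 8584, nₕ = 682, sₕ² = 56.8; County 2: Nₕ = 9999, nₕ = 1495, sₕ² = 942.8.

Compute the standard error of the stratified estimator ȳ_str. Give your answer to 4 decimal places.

Var(ȳ_str) = Σₕ Wₕ²(1 − fₕ)sₕ²/nₕ with Wₕ = Nₕ/N, N = 18583.
County 1: Wₕ = 0.46192757; term = 0.46192757²·(1 − 0.07945014)·56.8/682 = 0.016359086.
County 2: Wₕ = 0.53807243; term = 0.53807243²·(1 − 0.14951495)·942.8/1495 = 0.15528394.
Sum = 0.17164303.
SE = √(0.17164303) = 0.4143.

0.4143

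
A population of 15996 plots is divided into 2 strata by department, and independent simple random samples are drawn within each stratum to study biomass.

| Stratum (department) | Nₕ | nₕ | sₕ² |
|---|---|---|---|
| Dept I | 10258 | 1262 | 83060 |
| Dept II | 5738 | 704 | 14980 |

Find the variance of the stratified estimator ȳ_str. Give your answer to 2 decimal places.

Var(ȳ_str) = Σₕ Wₕ²(1 − fₕ)sₕ²/nₕ with Wₕ = Nₕ/N, N = 15996.
Dept I: Wₕ = 0.64128532; term = 0.64128532²·(1 − 0.12302593)·83060/1262 = 23.736786.
Dept II: Wₕ = 0.35871468; term = 0.35871468²·(1 − 0.12269083)·14980/704 = 2.4020947.
Sum = 26.138881.

26.14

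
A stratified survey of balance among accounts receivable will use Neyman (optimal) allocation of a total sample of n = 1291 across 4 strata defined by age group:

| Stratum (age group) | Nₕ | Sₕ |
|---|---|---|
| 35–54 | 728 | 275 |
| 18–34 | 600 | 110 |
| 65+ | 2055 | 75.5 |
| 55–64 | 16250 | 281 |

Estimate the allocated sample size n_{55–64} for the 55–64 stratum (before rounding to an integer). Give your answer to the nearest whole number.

Neyman allocation: nₕ = n·NₕSₕ / Σⱼ NⱼSⱼ.
Σ NⱼSⱼ = 728·275 + 600·110 + 2055·75.5 + 16250·281 = 4.9876025 × 10^6.
n_{55–64} = 1291·16250·281 / (4.9876025 × 10^6) = 1182.

1182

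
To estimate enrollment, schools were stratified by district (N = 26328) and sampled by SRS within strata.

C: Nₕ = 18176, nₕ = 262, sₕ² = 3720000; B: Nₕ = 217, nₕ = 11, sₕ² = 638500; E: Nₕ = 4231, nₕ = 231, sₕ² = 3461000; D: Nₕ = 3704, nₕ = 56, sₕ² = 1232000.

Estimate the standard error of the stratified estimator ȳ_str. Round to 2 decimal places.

Var(ȳ_str) = Σₕ Wₕ²(1 − fₕ)sₕ²/nₕ with Wₕ = Nₕ/N, N = 26328.
C: Wₕ = 0.69036767; term = 0.69036767²·(1 − 0.01441461)·3720000/262 = 6669.554.
B: Wₕ = 0.00824218; term = 0.00824218²·(1 − 0.05069124)·638500/11 = 3.7433414.
E: Wₕ = 0.16070343; term = 0.16070343²·(1 − 0.05459702)·3461000/231 = 365.81112.
D: Wₕ = 0.14068672; term = 0.14068672²·(1 − 0.01511879)·1232000/56 = 428.85724.
Sum = 7467.9657.
SE = √(7467.9657) = 86.42.

86.42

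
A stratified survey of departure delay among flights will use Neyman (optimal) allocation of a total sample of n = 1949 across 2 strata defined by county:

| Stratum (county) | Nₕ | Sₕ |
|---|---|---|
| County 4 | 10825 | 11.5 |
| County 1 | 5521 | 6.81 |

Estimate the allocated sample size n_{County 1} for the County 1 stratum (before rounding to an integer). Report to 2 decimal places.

452.10

Neyman allocation: nₕ = n·NₕSₕ / Σⱼ NⱼSⱼ.
Σ NⱼSⱼ = 10825·11.5 + 5521·6.81 = 162085.51.
n_{County 1} = 1949·5521·6.81 / 162085.51 = 452.10.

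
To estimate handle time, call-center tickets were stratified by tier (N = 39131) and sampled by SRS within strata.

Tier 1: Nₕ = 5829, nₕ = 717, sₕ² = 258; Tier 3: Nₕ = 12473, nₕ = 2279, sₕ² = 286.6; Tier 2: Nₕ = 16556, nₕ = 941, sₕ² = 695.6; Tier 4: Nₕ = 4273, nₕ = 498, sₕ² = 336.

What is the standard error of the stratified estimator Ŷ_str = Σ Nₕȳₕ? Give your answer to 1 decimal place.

Var(Ŷ_str) = Σₕ Nₕ²(1 − fₕ)sₕ²/nₕ.
Tier 1: 5829²·(1 − 717/5829)·258/717 = 1.0722238 × 10^7.
Tier 3: 12473²·(1 − 2279/12473)·286.6/2279 = 1.5989961 × 10^7.
Tier 2: 16556²·(1 − 941/16556)·695.6/941 = 1.9110293 × 10^8.
Tier 4: 4273²·(1 − 498/4273)·336/498 = 1.088328 × 10^7.
Sum = 2.2869841 × 10^8.
SE = √(2.2869841 × 10^8) = 15122.8.

15122.8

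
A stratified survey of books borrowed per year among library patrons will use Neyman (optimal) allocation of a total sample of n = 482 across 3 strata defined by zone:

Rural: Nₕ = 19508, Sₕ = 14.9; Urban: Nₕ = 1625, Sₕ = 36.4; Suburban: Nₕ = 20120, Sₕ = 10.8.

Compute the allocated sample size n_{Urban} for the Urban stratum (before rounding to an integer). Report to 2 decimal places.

Neyman allocation: nₕ = n·NₕSₕ / Σⱼ NⱼSⱼ.
Σ NⱼSⱼ = 19508·14.9 + 1625·36.4 + 20120·10.8 = 567115.2.
n_{Urban} = 482·1625·36.4 / 567115.2 = 50.27.

50.27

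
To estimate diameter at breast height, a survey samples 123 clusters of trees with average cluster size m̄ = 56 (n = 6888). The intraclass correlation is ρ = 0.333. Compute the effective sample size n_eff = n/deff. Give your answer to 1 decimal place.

deff = 1 + (56 − 1)·0.333 = 1 + 18.315 = 19.315.
n_eff = 6888 / 19.315 = 356.6.

356.6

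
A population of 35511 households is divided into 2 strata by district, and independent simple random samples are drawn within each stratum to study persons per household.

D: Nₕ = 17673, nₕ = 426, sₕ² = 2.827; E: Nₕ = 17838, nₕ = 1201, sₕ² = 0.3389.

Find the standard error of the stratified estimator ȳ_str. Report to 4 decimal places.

0.0409

Var(ȳ_str) = Σₕ Wₕ²(1 − fₕ)sₕ²/nₕ with Wₕ = Nₕ/N, N = 35511.
D: Wₕ = 0.49767678; term = 0.49767678²·(1 − 0.02410457)·2.827/426 = 0.0016040365.
E: Wₕ = 0.50232322; term = 0.50232322²·(1 − 0.06732818)·0.3389/1201 = 6.640854 × 10^-5.
Sum = 0.001670445.
SE = √(0.001670445) = 0.0409.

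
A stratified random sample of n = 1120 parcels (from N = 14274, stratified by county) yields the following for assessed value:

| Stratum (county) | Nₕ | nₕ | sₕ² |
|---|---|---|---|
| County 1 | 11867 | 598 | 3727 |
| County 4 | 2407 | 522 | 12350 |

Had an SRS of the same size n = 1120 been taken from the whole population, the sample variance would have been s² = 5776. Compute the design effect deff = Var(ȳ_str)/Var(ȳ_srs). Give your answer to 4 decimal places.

Var(ȳ_str) = Σ Wₕ²(1−fₕ)sₕ²/nₕ with Wₕ = Nₕ/14274:
  County 1: (11867/14274)²·(1−598/11867)·3727/598 = 4.0906577
  County 4: (2407/14274)²·(1−522/2407)·12350/522 = 0.52685671
  → Var(ȳ_str) = 4.6175144.
Var(ȳ_srs) = (1 − 1120/14274)·5776/1120 = 4.752491.
deff = 4.6175144 / 4.752491 = 0.9716.

0.9716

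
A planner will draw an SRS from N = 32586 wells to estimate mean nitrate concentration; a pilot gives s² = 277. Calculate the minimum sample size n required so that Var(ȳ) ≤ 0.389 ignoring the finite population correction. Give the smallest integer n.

Without fpc, n₀ = s²/D = 277/0.389 = 712.0823.
Rounding up, n = 713.

713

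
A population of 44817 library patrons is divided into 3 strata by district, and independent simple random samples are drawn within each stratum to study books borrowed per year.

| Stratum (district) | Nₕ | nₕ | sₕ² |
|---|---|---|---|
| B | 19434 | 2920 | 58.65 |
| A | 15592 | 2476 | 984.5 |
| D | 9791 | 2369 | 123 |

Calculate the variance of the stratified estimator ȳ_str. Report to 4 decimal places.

0.0456

Var(ȳ_str) = Σₕ Wₕ²(1 − fₕ)sₕ²/nₕ with Wₕ = Nₕ/N, N = 44817.
B: Wₕ = 0.43363010; term = 0.43363010²·(1 − 0.15025214)·58.65/2920 = 0.0032093278.
A: Wₕ = 0.34790370; term = 0.34790370²·(1 − 0.15879938)·984.5/2476 = 0.040483938.
D: Wₕ = 0.21846621; term = 0.21846621²·(1 − 0.24195690)·123/2369 = 0.0018784623.
Sum = 0.045571728.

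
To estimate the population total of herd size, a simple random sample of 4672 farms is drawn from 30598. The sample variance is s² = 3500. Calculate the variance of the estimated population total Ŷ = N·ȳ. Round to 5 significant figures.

5.9428 × 10^8

Var(Ŷ) = N²·Var(ȳ) = N²·(1 − n/N)·s²/n.
f = 4672/30598 = 0.15268972; Var(ȳ) = 0.84731028·3500/4672 = 0.63475727.
Var(Ŷ) = 30598² · 0.63475727 = 5.9428363 × 10^8.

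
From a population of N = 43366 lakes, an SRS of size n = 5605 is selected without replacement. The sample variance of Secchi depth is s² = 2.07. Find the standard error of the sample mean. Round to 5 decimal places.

0.01793

Under SRS without replacement, Var(ȳ) = (1 − f)·s²/n with f = n/N = 5605/43366 = 0.12924872.
Var(ȳ) = (1 − 0.12924872)·2.07/5605 = 0.87075128·3.6931311 × 10^-4 = 3.2157987 × 10^-4.
SE(ȳ) = √(3.2157987 × 10^-4) = 0.01793.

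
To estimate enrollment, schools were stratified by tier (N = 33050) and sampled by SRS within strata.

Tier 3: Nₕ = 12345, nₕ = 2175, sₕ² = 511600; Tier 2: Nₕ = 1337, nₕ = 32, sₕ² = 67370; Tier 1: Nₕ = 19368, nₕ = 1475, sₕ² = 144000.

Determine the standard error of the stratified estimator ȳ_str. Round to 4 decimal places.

Var(ȳ_str) = Σₕ Wₕ²(1 − fₕ)sₕ²/nₕ with Wₕ = Nₕ/N, N = 33050.
Tier 3: Wₕ = 0.37352496; term = 0.37352496²·(1 − 0.17618469)·511600/2175 = 27.035873.
Tier 2: Wₕ = 0.04045386; term = 0.04045386²·(1 − 0.02393418)·67370/32 = 3.3629124.
Tier 1: Wₕ = 0.58602118; term = 0.58602118²·(1 − 0.07615655)·144000/1475 = 30.973871.
Sum = 61.372656.
SE = √(61.372656) = 7.8341.

7.8341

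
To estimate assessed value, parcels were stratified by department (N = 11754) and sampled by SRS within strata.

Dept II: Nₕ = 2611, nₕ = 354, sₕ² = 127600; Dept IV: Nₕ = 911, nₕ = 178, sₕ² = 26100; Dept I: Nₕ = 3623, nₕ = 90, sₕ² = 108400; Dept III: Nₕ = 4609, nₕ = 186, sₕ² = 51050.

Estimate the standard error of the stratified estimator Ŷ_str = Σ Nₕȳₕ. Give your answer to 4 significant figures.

Var(Ŷ_str) = Σₕ Nₕ²(1 − fₕ)sₕ²/nₕ.
Dept II: 2611²·(1 − 354/2611)·127600/354 = 2.1241532 × 10^9.
Dept IV: 911²·(1 − 178/911)·26100/178 = 9.7913563 × 10^7.
Dept I: 3623²·(1 − 90/3623)·108400/90 = 1.541696 × 10^10.
Dept III: 4609²·(1 − 186/4609)·51050/186 = 5.5950819 × 10^9.
Sum = 2.3234109 × 10^10.
SE = √(2.3234109 × 10^10) = 152400.

152400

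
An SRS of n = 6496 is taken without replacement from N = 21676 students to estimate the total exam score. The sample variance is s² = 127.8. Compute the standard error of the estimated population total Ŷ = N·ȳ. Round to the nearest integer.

Var(Ŷ) = N²·Var(ȳ) = N²·(1 − n/N)·s²/n.
f = 6496/21676 = 0.29968629; Var(ȳ) = 0.70031371·127.8/6496 = 0.013777724.
Var(Ŷ) = 21676² · 0.013777724 = 6.4734495 × 10^6.
SE(Ŷ) = √(6.4734495 × 10^6) = 2544.

2544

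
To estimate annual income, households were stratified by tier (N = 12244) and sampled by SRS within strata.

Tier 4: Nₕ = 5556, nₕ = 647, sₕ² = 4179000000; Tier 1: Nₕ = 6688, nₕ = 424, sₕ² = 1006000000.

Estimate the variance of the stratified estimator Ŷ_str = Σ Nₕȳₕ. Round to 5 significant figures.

2.7557 × 10^14

Var(Ŷ_str) = Σₕ Nₕ²(1 − fₕ)sₕ²/nₕ.
Tier 4: 5556²·(1 − 647/5556)·4179000000/647 = 1.7616651 × 10^14.
Tier 1: 6688²·(1 − 424/6688)·1006000000/424 = 9.939857 × 10^13.
Sum = 2.7556508 × 10^14.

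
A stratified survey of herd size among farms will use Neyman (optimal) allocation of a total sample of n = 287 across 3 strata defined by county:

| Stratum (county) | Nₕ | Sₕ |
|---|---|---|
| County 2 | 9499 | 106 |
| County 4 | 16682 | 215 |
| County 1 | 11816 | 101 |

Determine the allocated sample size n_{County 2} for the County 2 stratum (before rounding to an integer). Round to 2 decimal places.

49.94

Neyman allocation: nₕ = n·NₕSₕ / Σⱼ NⱼSⱼ.
Σ NⱼSⱼ = 9499·106 + 16682·215 + 11816·101 = 5.78694 × 10^6.
n_{County 2} = 287·9499·106 / (5.78694 × 10^6) = 49.94.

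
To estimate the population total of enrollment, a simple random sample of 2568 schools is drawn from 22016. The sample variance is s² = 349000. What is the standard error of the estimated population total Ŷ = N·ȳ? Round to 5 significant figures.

Var(Ŷ) = N²·Var(ȳ) = N²·(1 − n/N)·s²/n.
f = 2568/22016 = 0.11664244; Var(ȳ) = 0.88335756·349000/2568 = 120.05132.
Var(Ŷ) = 22016² · 120.05132 = 5.8189386 × 10^10.
SE(Ŷ) = √(5.8189386 × 10^10) = 241220.

241220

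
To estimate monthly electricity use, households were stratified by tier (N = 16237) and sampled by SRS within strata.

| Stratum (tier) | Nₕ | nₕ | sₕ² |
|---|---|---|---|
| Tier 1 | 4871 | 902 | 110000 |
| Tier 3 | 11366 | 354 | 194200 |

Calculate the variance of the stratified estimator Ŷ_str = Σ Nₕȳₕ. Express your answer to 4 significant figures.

7.102 × 10^10

Var(Ŷ_str) = Σₕ Nₕ²(1 − fₕ)sₕ²/nₕ.
Tier 1: 4871²·(1 − 902/4871)·110000/902 = 2.3576828 × 10^9.
Tier 3: 11366²·(1 − 354/11366)·194200/354 = 6.8662533 × 10^10.
Sum = 7.1020216 × 10^10.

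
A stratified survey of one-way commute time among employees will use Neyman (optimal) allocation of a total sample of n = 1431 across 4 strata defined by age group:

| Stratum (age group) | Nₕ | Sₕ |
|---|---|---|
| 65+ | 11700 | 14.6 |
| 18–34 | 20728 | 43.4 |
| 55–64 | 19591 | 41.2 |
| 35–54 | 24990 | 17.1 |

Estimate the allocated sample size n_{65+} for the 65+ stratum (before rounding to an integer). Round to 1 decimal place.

106.1

Neyman allocation: nₕ = n·NₕSₕ / Σⱼ NⱼSⱼ.
Σ NⱼSⱼ = 11700·14.6 + 20728·43.4 + 19591·41.2 + 24990·17.1 = 2.3048934 × 10^6.
n_{65+} = 1431·11700·14.6 / (2.3048934 × 10^6) = 106.1.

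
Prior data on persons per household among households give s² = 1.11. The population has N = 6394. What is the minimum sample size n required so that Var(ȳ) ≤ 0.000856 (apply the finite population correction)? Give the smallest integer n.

1079

Without fpc, n₀ = s²/D = 1.11/0.000856 = 1296.7290.
With fpc, (1 − n/N)·s²/n ≤ D requires n ≥ n₀/(1 + n₀/N) = 1296.7290/(1 + 1296.7290/6394) = 1078.0883.
Rounding up, n = 1079.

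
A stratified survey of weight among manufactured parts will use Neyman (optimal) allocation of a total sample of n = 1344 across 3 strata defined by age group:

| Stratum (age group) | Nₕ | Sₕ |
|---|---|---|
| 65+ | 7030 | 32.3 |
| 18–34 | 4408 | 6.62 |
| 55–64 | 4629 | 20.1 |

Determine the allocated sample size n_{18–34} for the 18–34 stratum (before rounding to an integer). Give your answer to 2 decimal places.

112.28

Neyman allocation: nₕ = n·NₕSₕ / Σⱼ NⱼSⱼ.
Σ NⱼSⱼ = 7030·32.3 + 4408·6.62 + 4629·20.1 = 349292.86.
n_{18–34} = 1344·4408·6.62 / 349292.86 = 112.28.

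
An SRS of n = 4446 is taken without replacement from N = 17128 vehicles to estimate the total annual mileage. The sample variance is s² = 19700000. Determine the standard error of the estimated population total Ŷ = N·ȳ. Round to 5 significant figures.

Var(Ŷ) = N²·Var(ȳ) = N²·(1 − n/N)·s²/n.
f = 4446/17128 = 0.25957496; Var(ȳ) = 0.74042504·19700000/4446 = 3280.7857.
Var(Ŷ) = 17128² · 3280.7857 = 9.624788 × 10^11.
SE(Ŷ) = √(9.624788 × 10^11) = 981060.

981060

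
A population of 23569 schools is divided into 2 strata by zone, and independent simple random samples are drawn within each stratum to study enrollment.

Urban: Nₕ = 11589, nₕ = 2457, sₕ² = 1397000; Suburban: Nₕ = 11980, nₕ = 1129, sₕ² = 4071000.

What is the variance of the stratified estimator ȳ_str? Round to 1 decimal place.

Var(ȳ_str) = Σₕ Wₕ²(1 − fₕ)sₕ²/nₕ with Wₕ = Nₕ/N, N = 23569.
Urban: Wₕ = 0.49170521; term = 0.49170521²·(1 − 0.21201139)·1397000/2457 = 108.32303.
Suburban: Wₕ = 0.50829479; term = 0.50829479²·(1 − 0.09424040)·4071000/1129 = 843.82314.
Sum = 952.14617.

952.1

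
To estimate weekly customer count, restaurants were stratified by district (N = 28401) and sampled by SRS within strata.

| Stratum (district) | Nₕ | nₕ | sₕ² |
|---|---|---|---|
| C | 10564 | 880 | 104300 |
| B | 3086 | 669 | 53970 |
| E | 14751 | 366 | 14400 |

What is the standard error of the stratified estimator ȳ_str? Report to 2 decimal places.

Var(ȳ_str) = Σₕ Wₕ²(1 − fₕ)sₕ²/nₕ with Wₕ = Nₕ/N, N = 28401.
C: Wₕ = 0.37195873; term = 0.37195873²·(1 − 0.08330178)·104300/880 = 15.032027.
B: Wₕ = 0.10865815; term = 0.10865815²·(1 − 0.21678548)·53970/669 = 0.7459876.
E: Wₕ = 0.51938312; term = 0.51938312²·(1 − 0.02481188)·14400/366 = 10.350122.
Sum = 26.128137.
SE = √(26.128137) = 5.11.

5.11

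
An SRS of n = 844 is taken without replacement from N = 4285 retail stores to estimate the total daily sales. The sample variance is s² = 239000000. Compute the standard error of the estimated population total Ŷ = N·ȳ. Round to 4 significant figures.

2.043 × 10^6

Var(Ŷ) = N²·Var(ȳ) = N²·(1 − n/N)·s²/n.
f = 844/4285 = 0.19696616; Var(ȳ) = 0.80303384·239000000/844 = 227399.39.
Var(Ŷ) = 4285² · 227399.39 = 4.1753314 × 10^12.
SE(Ŷ) = √(4.1753314 × 10^12) = 2.043 × 10^6.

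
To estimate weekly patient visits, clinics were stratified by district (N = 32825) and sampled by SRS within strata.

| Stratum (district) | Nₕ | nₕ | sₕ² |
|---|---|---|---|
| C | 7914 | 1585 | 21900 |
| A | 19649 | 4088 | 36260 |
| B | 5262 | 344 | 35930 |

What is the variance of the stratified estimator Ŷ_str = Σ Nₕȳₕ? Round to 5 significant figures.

Var(Ŷ_str) = Σₕ Nₕ²(1 − fₕ)sₕ²/nₕ.
C: 7914²·(1 − 1585/7914)·21900/1585 = 6.9206357 × 10^8.
A: 19649²·(1 − 4088/19649)·36260/4088 = 2.7120324 × 10^9.
B: 5262²·(1 − 344/5262)·35930/344 = 2.7029508 × 10^9.
Sum = 6.1070468 × 10^9.

6.1070 × 10^9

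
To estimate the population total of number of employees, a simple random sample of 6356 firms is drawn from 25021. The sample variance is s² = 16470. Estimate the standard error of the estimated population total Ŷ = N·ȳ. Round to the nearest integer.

34787

Var(Ŷ) = N²·Var(ȳ) = N²·(1 − n/N)·s²/n.
f = 6356/25021 = 0.25402662; Var(ȳ) = 0.74597338·16470/6356 = 1.9330053.
Var(Ŷ) = 25021² · 1.9330053 = 1.2101588 × 10^9.
SE(Ŷ) = √(1.2101588 × 10^9) = 34787.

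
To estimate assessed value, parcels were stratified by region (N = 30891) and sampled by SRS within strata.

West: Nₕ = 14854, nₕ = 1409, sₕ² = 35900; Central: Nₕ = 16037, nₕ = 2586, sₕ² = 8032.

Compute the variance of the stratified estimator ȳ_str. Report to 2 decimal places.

6.03

Var(ȳ_str) = Σₕ Wₕ²(1 − fₕ)sₕ²/nₕ with Wₕ = Nₕ/N, N = 30891.
West: Wₕ = 0.48085203; term = 0.48085203²·(1 − 0.09485660)·35900/1409 = 5.3324126.
Central: Wₕ = 0.51914797; term = 0.51914797²·(1 − 0.16125210)·8032/2586 = 0.70211612.
Sum = 6.0345287.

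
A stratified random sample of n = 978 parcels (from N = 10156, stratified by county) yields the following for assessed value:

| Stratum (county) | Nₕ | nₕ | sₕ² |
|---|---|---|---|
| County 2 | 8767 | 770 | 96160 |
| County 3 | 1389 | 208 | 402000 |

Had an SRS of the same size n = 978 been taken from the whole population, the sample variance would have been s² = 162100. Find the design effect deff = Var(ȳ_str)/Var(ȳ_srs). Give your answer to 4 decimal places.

Var(ȳ_str) = Σ Wₕ²(1−fₕ)sₕ²/nₕ with Wₕ = Nₕ/10156:
  County 2: (8767/10156)²·(1−770/8767)·96160/770 = 84.886074
  County 3: (1389/10156)²·(1−208/1389)·402000/208 = 30.737566
  → Var(ȳ_str) = 115.62364.
Var(ȳ_srs) = (1 − 978/10156)·162100/978 = 149.78541.
deff = 115.62364 / 149.78541 = 0.7719.

0.7719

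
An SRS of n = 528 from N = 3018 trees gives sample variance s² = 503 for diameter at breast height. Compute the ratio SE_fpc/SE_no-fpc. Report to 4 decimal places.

0.9083

f = n/N = 528/3018 = 0.17495030.
SE_no-fpc = √(s²/n) = 0.97603869; SE_fpc = √((1−f)s²/n) = 0.88655787.
Ratio = √(1−f) = 0.90832247.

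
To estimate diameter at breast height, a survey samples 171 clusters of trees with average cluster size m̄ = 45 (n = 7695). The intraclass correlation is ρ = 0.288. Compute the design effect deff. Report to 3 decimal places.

deff = 1 + (45 − 1)·0.288 = 1 + 12.672 = 13.672.

13.672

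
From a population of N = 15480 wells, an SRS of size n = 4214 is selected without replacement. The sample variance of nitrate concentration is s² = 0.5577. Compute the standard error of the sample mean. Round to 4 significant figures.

0.009814

Under SRS without replacement, Var(ȳ) = (1 − f)·s²/n with f = n/N = 4214/15480 = 0.27222222.
Var(ȳ) = (1 − 0.27222222)·0.5577/4214 = 0.72777778·1.3234457 × 10^-4 = 9.6317434 × 10^-5.
SE(ȳ) = √(9.6317434 × 10^-5) = 0.009814.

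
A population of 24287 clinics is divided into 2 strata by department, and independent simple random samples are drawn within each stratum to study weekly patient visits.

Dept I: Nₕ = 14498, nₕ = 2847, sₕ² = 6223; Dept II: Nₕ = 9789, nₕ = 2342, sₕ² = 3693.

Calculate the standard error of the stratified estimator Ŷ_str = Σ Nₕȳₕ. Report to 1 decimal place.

22003.9

Var(Ŷ_str) = Σₕ Nₕ²(1 − fₕ)sₕ²/nₕ.
Dept I: 14498²·(1 − 2847/14498)·6223/2847 = 3.6921865 × 10^8.
Dept II: 9789²·(1 − 2342/9789)·3693/2342 = 1.1495083 × 10^8.
Sum = 4.8416948 × 10^8.
SE = √(4.8416948 × 10^8) = 22003.9.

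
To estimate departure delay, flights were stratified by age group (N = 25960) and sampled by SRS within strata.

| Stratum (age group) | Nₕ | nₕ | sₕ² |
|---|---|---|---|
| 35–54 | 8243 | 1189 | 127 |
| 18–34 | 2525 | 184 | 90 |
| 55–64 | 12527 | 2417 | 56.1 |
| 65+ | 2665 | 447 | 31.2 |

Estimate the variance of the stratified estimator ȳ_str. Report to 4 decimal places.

0.0185

Var(ȳ_str) = Σₕ Wₕ²(1 − fₕ)sₕ²/nₕ with Wₕ = Nₕ/N, N = 25960.
35–54: Wₕ = 0.31752696; term = 0.31752696²·(1 − 0.14424360)·127/1189 = 0.0092158043.
18–34: Wₕ = 0.09726502; term = 0.09726502²·(1 − 0.07287129)·90/184 = 0.0042902056.
55–64: Wₕ = 0.48255008; term = 0.48255008²·(1 − 0.19294324)·56.1/2417 = 0.0043618936.
65+: Wₕ = 0.10265794; term = 0.10265794²·(1 − 0.16772983)·31.2/447 = 6.122044 × 10^-4.
Sum = 0.018480108.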